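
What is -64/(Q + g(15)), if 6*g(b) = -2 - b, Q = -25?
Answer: 384/167 ≈ 2.2994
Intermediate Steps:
g(b) = -1/3 - b/6 (g(b) = (-2 - b)/6 = -1/3 - b/6)
-64/(Q + g(15)) = -64/(-25 + (-1/3 - 1/6*15)) = -64/(-25 + (-1/3 - 5/2)) = -64/(-25 - 17/6) = -64/(-167/6) = -6/167*(-64) = 384/167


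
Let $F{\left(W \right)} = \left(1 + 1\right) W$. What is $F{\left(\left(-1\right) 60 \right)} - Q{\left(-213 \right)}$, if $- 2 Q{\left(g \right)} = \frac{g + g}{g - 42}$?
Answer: $- \frac{10129}{85} \approx -119.16$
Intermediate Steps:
$F{\left(W \right)} = 2 W$
$Q{\left(g \right)} = - \frac{g}{-42 + g}$ ($Q{\left(g \right)} = - \frac{\left(g + g\right) \frac{1}{g - 42}}{2} = - \frac{2 g \frac{1}{-42 + g}}{2} = - \frac{g}{-42 + g}$)
$F{\left(\left(-1\right) 60 \right)} - Q{\left(-213 \right)} = 2 \left(\left(-1\right) 60\right) - \left(-1\right) \left(-213\right) \frac{1}{-42 - 213} = 2 \left(-60\right) - \left(-1\right) \left(-213\right) \frac{1}{-255} = -120 - \left(-1\right) \left(-213\right) \left(- \frac{1}{255}\right) = -120 - - \frac{71}{85} = -120 + \frac{71}{85} = - \frac{10129}{85}$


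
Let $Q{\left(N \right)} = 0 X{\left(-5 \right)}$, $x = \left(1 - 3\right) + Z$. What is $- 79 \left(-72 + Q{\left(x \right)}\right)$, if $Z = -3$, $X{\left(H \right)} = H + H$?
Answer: $5688$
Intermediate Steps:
$X{\left(H \right)} = 2 H$
$x = -5$ ($x = \left(1 - 3\right) - 3 = -2 - 3 = -5$)
$Q{\left(N \right)} = 0$ ($Q{\left(N \right)} = 0 \cdot 2 \left(-5\right) = 0 \left(-10\right) = 0$)
$- 79 \left(-72 + Q{\left(x \right)}\right) = - 79 \left(-72 + 0\right) = \left(-79\right) \left(-72\right) = 5688$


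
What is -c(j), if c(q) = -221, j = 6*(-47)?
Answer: 221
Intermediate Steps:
j = -282
-c(j) = -1*(-221) = 221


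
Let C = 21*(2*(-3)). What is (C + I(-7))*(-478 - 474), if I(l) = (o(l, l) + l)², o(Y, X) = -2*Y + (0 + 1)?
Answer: 59024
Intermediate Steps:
o(Y, X) = 1 - 2*Y (o(Y, X) = -2*Y + 1 = 1 - 2*Y)
I(l) = (1 - l)² (I(l) = ((1 - 2*l) + l)² = (1 - l)²)
C = -126 (C = 21*(-6) = -126)
(C + I(-7))*(-478 - 474) = (-126 + (1 - 1*(-7))²)*(-478 - 474) = (-126 + (1 + 7)²)*(-952) = (-126 + 8²)*(-952) = (-126 + 64)*(-952) = -62*(-952) = 59024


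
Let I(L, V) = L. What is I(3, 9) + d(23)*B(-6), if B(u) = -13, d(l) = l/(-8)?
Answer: 323/8 ≈ 40.375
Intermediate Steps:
d(l) = -l/8 (d(l) = l*(-⅛) = -l/8)
I(3, 9) + d(23)*B(-6) = 3 - ⅛*23*(-13) = 3 - 23/8*(-13) = 3 + 299/8 = 323/8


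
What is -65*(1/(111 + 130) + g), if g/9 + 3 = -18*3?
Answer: 8036080/241 ≈ 33345.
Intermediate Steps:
g = -513 (g = -27 + 9*(-18*3) = -27 + 9*(-54) = -27 - 486 = -513)
-65*(1/(111 + 130) + g) = -65*(1/(111 + 130) - 513) = -65*(1/241 - 513) = -65*(-123632/241) = 8036080/241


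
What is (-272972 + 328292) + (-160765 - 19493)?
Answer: -124938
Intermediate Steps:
(-272972 + 328292) + (-160765 - 19493) = 55320 - 180258 = -124938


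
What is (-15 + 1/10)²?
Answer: 22201/100 ≈ 222.01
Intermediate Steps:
(-15 + 1/10)² = (-15 + ⅒)² = (-149/10)² = 22201/100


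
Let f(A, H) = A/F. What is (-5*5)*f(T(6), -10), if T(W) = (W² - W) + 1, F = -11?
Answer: 775/11 ≈ 70.455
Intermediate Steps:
T(W) = 1 + W² - W
f(A, H) = -A/11 (f(A, H) = A/(-11) = A*(-1/11) = -A/11)
(-5*5)*f(T(6), -10) = (-5*5)*(-(1 + 6² - 1*6)/11) = -(-25)*(1 + 36 - 6)/11 = -(-25)*31/11 = -25*(-31/11) = 775/11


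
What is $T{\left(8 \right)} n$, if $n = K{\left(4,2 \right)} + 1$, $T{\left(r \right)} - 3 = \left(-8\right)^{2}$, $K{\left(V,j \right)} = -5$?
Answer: $-268$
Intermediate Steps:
$T{\left(r \right)} = 67$ ($T{\left(r \right)} = 3 + \left(-8\right)^{2} = 3 + 64 = 67$)
$n = -4$ ($n = -5 + 1 = -4$)
$T{\left(8 \right)} n = 67 \left(-4\right) = -268$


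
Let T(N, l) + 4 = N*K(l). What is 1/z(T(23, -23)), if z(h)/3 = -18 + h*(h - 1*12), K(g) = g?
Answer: 1/871401 ≈ 1.1476e-6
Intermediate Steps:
T(N, l) = -4 + N*l
z(h) = -54 + 3*h*(-12 + h) (z(h) = 3*(-18 + h*(h - 1*12)) = 3*(-18 + h*(h - 12)) = 3*(-18 + h*(-12 + h)) = -54 + 3*h*(-12 + h))
1/z(T(23, -23)) = 1/(-54 - 36*(-4 + 23*(-23)) + 3*(-4 + 23*(-23))**2) = 1/(-54 - 36*(-4 - 529) + 3*(-4 - 529)**2) = 1/(-54 - 36*(-533) + 3*(-533)**2) = 1/(-54 + 19188 + 3*284089) = 1/(-54 + 19188 + 852267) = 1/871401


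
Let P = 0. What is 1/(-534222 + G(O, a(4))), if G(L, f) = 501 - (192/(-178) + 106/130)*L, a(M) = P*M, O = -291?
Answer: -5785/3088019178 ≈ -1.8734e-6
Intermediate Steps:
a(M) = 0 (a(M) = 0*M = 0)
G(L, f) = 501 + 1523*L/5785 (G(L, f) = 501 - (192*(-1/178) + 106*(1/130))*L = 501 - (-96/89 + 53/65)*L = 501 - (-1523)*L/5785 = 501 + 1523*L/5785)
1/(-534222 + G(O, a(4))) = 1/(-534222 + (501 + (1523/5785)*(-291))) = 1/(-534222 + (501 - 443193/5785)) = 1/(-534222 + 2455092/5785) = 1/(-3088019178/5785) = -5785/3088019178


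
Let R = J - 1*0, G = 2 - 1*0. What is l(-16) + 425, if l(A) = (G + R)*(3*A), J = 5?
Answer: 89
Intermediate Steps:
G = 2 (G = 2 + 0 = 2)
R = 5 (R = 5 - 1*0 = 5 + 0 = 5)
l(A) = 21*A (l(A) = (2 + 5)*(3*A) = 7*(3*A) = 21*A)
l(-16) + 425 = 21*(-16) + 425 = -336 + 425 = 89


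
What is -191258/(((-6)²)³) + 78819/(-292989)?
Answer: -9952311571/2278282464 ≈ -4.3683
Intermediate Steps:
-191258/(((-6)²)³) + 78819/(-292989) = -191258/(36³) + 78819*(-1/292989) = -191258/46656 - 26273/97663 = -191258*1/46656 - 26273/97663 = -95629/23328 - 26273/97663 = -9952311571/2278282464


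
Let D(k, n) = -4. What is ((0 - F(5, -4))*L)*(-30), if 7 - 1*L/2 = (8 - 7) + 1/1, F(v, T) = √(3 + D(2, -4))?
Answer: 300*I ≈ 300.0*I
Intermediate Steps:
F(v, T) = I (F(v, T) = √(3 - 4) = √(-1) = I)
L = 10 (L = 14 - 2*((8 - 7) + 1/1) = 14 - 2*(1 + 1*1) = 14 - 2*(1 + 1) = 14 - 2*2 = 14 - 4 = 10)
((0 - F(5, -4))*L)*(-30) = ((0 - I)*10)*(-30) = (-I*10)*(-30) = -10*I*(-30) = 300*I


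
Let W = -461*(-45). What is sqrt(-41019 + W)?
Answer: I*sqrt(20274) ≈ 142.39*I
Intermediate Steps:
W = 20745
sqrt(-41019 + W) = sqrt(-41019 + 20745) = sqrt(-20274) = I*sqrt(20274)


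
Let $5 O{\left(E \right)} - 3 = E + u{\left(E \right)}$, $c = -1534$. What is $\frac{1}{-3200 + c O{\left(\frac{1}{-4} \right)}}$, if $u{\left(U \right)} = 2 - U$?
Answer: $- \frac{1}{4734} \approx -0.00021124$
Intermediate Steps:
$O{\left(E \right)} = 1$ ($O{\left(E \right)} = \frac{3}{5} + \frac{E - \left(-2 + E\right)}{5} = \frac{3}{5} + \frac{1}{5} \cdot 2 = \frac{3}{5} + \frac{2}{5} = 1$)
$\frac{1}{-3200 + c O{\left(\frac{1}{-4} \right)}} = \frac{1}{-3200 - 1534} = \frac{1}{-4734} = - \frac{1}{4734}$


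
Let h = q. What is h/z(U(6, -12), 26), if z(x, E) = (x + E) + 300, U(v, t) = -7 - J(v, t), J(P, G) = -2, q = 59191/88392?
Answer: 59191/28373832 ≈ 0.0020861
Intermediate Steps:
q = 59191/88392 (q = 59191*(1/88392) = 59191/88392 ≈ 0.66964)
U(v, t) = -5 (U(v, t) = -7 - 1*(-2) = -7 + 2 = -5)
z(x, E) = 300 + E + x (z(x, E) = (E + x) + 300 = 300 + E + x)
h = 59191/88392 ≈ 0.66964
h/z(U(6, -12), 26) = 59191/(88392*(300 + 26 - 5)) = (59191/88392)/321 = (59191/88392)*(1/321) = 59191/28373832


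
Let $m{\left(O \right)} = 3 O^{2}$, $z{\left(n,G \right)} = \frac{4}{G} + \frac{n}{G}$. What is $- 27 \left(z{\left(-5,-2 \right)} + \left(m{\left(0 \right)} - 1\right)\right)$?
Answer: $\frac{27}{2} \approx 13.5$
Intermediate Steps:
$- 27 \left(z{\left(-5,-2 \right)} + \left(m{\left(0 \right)} - 1\right)\right) = - 27 \left(\frac{4 - 5}{-2} + \left(3 \cdot 0^{2} - 1\right)\right) = - 27 \left(\left(- \frac{1}{2}\right) \left(-1\right) + \left(3 \cdot 0 - 1\right)\right) = - 27 \left(\frac{1}{2} + \left(0 - 1\right)\right) = - 27 \left(\frac{1}{2} - 1\right) = \left(-27\right) \left(- \frac{1}{2}\right) = \frac{27}{2}$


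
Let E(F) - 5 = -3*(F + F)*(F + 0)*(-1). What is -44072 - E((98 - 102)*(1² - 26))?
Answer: -104077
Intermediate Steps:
E(F) = 5 + 6*F² (E(F) = 5 - 3*(F + F)*(F + 0)*(-1) = 5 - 3*2*F*F*(-1) = 5 - 6*F²*(-1) = 5 + 6*F²)
-44072 - E((98 - 102)*(1² - 26)) = -44072 - (5 + 6*((98 - 102)*(1² - 26))²) = -44072 - (5 + 6*(-4*(1 - 26))²) = -44072 - (5 + 6*(-4*(-25))²) = -44072 - (5 + 6*100²) = -44072 - (5 + 6*10000) = -44072 - (5 + 60000) = -44072 - 1*60005 = -44072 - 60005 = -104077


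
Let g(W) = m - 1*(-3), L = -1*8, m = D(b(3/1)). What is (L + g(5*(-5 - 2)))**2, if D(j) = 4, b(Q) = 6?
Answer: 1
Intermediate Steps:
m = 4
L = -8
g(W) = 7 (g(W) = 4 - 1*(-3) = 4 + 3 = 7)
(L + g(5*(-5 - 2)))**2 = (-8 + 7)**2 = (-1)**2 = 1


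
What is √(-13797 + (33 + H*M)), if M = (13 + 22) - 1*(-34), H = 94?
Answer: I*√7278 ≈ 85.311*I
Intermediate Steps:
M = 69 (M = 35 + 34 = 69)
√(-13797 + (33 + H*M)) = √(-13797 + (33 + 94*69)) = √(-13797 + (33 + 6486)) = √(-13797 + 6519) = √(-7278) = I*√7278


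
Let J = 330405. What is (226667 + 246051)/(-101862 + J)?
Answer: 472718/228543 ≈ 2.0684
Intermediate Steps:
(226667 + 246051)/(-101862 + J) = (226667 + 246051)/(-101862 + 330405) = 472718/228543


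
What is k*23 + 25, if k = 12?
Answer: 301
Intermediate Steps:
k*23 + 25 = 12*23 + 25 = 276 + 25 = 301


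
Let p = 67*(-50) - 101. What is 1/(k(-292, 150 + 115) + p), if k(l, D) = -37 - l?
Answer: -1/3196 ≈ -0.00031289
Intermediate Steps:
p = -3451 (p = -3350 - 101 = -3451)
1/(k(-292, 150 + 115) + p) = 1/((-37 - 1*(-292)) - 3451) = 1/((-37 + 292) - 3451) = 1/(255 - 3451) = 1/(-3196) = -1/3196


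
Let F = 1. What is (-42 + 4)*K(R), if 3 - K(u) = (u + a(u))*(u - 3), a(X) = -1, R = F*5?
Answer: 190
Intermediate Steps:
R = 5 (R = 1*5 = 5)
K(u) = 3 - (-1 + u)*(-3 + u) (K(u) = 3 - (u - 1)*(u - 3) = 3 - (-1 + u)*(-3 + u))
(-42 + 4)*K(R) = (-42 + 4)*(5*(4 - 1*5)) = -190*(4 - 5) = -190*(-1) = -38*(-5) = 190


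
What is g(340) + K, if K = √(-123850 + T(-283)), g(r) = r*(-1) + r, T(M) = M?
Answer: I*√124133 ≈ 352.33*I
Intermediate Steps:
g(r) = 0 (g(r) = -r + r = 0)
K = I*√124133 (K = √(-123850 - 283) = √(-124133) = I*√124133 ≈ 352.33*I)
g(340) + K = 0 + I*√124133 = I*√124133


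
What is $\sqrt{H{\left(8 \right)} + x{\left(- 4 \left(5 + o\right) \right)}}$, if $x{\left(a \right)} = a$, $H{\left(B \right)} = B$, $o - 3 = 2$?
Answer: $4 i \sqrt{2} \approx 5.6569 i$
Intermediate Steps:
$o = 5$ ($o = 3 + 2 = 5$)
$\sqrt{H{\left(8 \right)} + x{\left(- 4 \left(5 + o\right) \right)}} = \sqrt{8 - 4 \left(5 + 5\right)} = \sqrt{8 - 40} = \sqrt{-32} = 4 i \sqrt{2}$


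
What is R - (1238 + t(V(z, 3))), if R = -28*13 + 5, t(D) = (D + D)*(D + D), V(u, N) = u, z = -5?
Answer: -1697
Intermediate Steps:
t(D) = 4*D**2 (t(D) = (2*D)*(2*D) = 4*D**2)
R = -359 (R = -364 + 5 = -359)
R - (1238 + t(V(z, 3))) = -359 - (1238 + 4*(-5)**2) = -359 - (1238 + 4*25) = -359 - (1238 + 100) = -359 - 1*1338 = -359 - 1338 = -1697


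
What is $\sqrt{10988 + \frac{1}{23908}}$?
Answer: $\frac{\sqrt{1570164504585}}{11954} \approx 104.82$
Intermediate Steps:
$\sqrt{10988 + \frac{1}{23908}} = \sqrt{\frac{262701105}{23908}} = \frac{\sqrt{1570164504585}}{11954}$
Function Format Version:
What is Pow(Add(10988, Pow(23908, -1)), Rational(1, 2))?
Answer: Mul(Rational(1, 11954), Pow(1570164504585, Rational(1, 2))) ≈ 104.82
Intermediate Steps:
Pow(Add(10988, Pow(23908, -1)), Rational(1, 2)) = Pow(Add(10988, Rational(1, 23908)), Rational(1, 2)) = Pow(Rational(262701105, 23908), Rational(1, 2)) = Mul(Rational(1, 11954), Pow(1570164504585, Rational(1, 2)))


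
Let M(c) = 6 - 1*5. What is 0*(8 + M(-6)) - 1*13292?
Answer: -13292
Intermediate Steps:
M(c) = 1 (M(c) = 6 - 5 = 1)
0*(8 + M(-6)) - 1*13292 = 0*(8 + 1) - 1*13292 = 0*9 - 13292 = 0 - 13292 = -13292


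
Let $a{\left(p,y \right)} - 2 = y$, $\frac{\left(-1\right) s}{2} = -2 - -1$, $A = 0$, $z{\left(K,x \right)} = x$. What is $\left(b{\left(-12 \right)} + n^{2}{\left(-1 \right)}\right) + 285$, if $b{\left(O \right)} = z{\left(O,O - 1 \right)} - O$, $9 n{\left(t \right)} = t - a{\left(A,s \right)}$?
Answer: $\frac{23029}{81} \approx 284.31$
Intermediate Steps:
$s = 2$ ($s = - 2 \left(-2 - -1\right) = - 2 \left(-2 + 1\right) = \left(-2\right) \left(-1\right) = 2$)
$a{\left(p,y \right)} = 2 + y$
$n{\left(t \right)} = - \frac{4}{9} + \frac{t}{9}$ ($n{\left(t \right)} = \frac{t - \left(2 + 2\right)}{9} = \frac{t - 4}{9} = \frac{-4 + t}{9} = - \frac{4}{9} + \frac{t}{9}$)
$b{\left(O \right)} = -1$ ($b{\left(O \right)} = \left(O - 1\right) - O = \left(-1 + O\right) - O = -1$)
$\left(b{\left(-12 \right)} + n^{2}{\left(-1 \right)}\right) + 285 = \left(-1 + \left(- \frac{4}{9} + \frac{1}{9} \left(-1\right)\right)^{2}\right) + 285 = \left(-1 + \left(- \frac{4}{9} - \frac{1}{9}\right)^{2}\right) + 285 = \left(-1 + \left(- \frac{5}{9}\right)^{2}\right) + 285 = \left(-1 + \frac{25}{81}\right) + 285 = - \frac{56}{81} + 285 = \frac{23029}{81}$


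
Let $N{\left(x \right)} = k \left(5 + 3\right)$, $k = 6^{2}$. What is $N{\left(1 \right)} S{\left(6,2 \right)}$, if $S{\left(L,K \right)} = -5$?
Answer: $-1440$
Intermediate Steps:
$k = 36$
$N{\left(x \right)} = 288$ ($N{\left(x \right)} = 36 \left(5 + 3\right) = 36 \cdot 8 = 288$)
$N{\left(1 \right)} S{\left(6,2 \right)} = 288 \left(-5\right) = -1440$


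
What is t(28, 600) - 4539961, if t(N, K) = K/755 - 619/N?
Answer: -19195045217/4228 ≈ -4.5400e+6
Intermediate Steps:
t(N, K) = -619/N + K/755 (t(N, K) = K*(1/755) - 619/N = K/755 - 619/N = -619/N + K/755)
t(28, 600) - 4539961 = (-619/28 + (1/755)*600) - 4539961 = (-619*1/28 + 120/151) - 4539961 = (-619/28 + 120/151) - 4539961 = -90109/4228 - 4539961 = -19195045217/4228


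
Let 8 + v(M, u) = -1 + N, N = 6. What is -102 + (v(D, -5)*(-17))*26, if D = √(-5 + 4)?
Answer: 1224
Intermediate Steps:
D = I (D = √(-1) = I ≈ 1.0*I)
v(M, u) = -3 (v(M, u) = -8 + (-1 + 6) = -8 + 5 = -3)
-102 + (v(D, -5)*(-17))*26 = -102 - 3*(-17)*26 = -102 + 51*26 = -102 + 1326 = 1224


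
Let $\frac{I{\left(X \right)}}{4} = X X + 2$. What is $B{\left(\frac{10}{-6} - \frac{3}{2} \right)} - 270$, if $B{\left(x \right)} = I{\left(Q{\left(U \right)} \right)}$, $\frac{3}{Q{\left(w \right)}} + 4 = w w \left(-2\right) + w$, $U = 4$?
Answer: $- \frac{67063}{256} \approx -261.96$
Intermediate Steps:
$Q{\left(w \right)} = \frac{3}{-4 + w - 2 w^{2}}$ ($Q{\left(w \right)} = \frac{3}{-4 + \left(w w \left(-2\right) + w\right)} = \frac{3}{-4 + \left(w^{2} \left(-2\right) + w\right)} = \frac{3}{-4 - \left(- w + 2 w^{2}\right)} = \frac{3}{-4 + w - 2 w^{2}}$)
$I{\left(X \right)} = 8 + 4 X^{2}$ ($I{\left(X \right)} = 4 \left(X X + 2\right) = 4 \left(X^{2} + 2\right) = 4 \left(2 + X^{2}\right) = 8 + 4 X^{2}$)
$B{\left(x \right)} = \frac{2057}{256}$ ($B{\left(x \right)} = 8 + 4 \left(- \frac{3}{4 - 4 + 2 \cdot 4^{2}}\right)^{2} = 8 + 4 \left(- \frac{3}{4 - 4 + 2 \cdot 16}\right)^{2} = 8 + 4 \left(- \frac{3}{4 - 4 + 32}\right)^{2} = 8 + 4 \left(- \frac{3}{32}\right)^{2} = 8 + 4 \cdot \frac{9}{1024} = 8 + \frac{9}{256} = \frac{2057}{256}$)
$B{\left(\frac{10}{-6} - \frac{3}{2} \right)} - 270 = \frac{2057}{256} - 270 = - \frac{67063}{256}$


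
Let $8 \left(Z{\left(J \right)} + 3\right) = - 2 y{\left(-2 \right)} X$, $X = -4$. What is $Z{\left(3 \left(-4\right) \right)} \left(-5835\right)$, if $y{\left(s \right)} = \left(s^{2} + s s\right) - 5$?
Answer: $0$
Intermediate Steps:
$y{\left(s \right)} = -5 + 2 s^{2}$ ($y{\left(s \right)} = \left(s^{2} + s^{2}\right) - 5 = 2 s^{2} - 5 = -5 + 2 s^{2}$)
$Z{\left(J \right)} = 0$ ($Z{\left(J \right)} = -3 + \frac{- 2 \left(-5 + 2 \left(-2\right)^{2}\right) \left(-4\right)}{8} = -3 + \frac{- 2 \left(-5 + 2 \cdot 4\right) \left(-4\right)}{8} = -3 + \frac{- 2 \left(-5 + 8\right) \left(-4\right)}{8} = -3 + \frac{\left(-2\right) 3 \left(-4\right)}{8} = -3 + \frac{\left(-6\right) \left(-4\right)}{8} = -3 + \frac{1}{8} \cdot 24 = -3 + 3 = 0$)
$Z{\left(3 \left(-4\right) \right)} \left(-5835\right) = 0 \left(-5835\right) = 0$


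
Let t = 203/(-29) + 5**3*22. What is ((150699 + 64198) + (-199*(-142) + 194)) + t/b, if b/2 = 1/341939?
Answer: 938425375/2 ≈ 4.6921e+8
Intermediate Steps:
t = 2743 (t = 203*(-1/29) + 125*22 = -7 + 2750 = 2743)
b = 2/341939 ≈ 5.8490e-6
((150699 + 64198) + (-199*(-142) + 194)) + t/b = ((150699 + 64198) + (-199*(-142) + 194)) + 2743/(2/341939) = (214897 + (28258 + 194)) + 2743*(341939/2) = (214897 + 28452) + 937938677/2 = 243349 + 937938677/2 = 938425375/2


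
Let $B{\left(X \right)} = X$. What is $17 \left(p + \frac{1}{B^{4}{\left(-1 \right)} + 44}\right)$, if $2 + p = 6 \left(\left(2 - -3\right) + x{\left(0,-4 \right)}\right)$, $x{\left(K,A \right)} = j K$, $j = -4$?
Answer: $\frac{21437}{45} \approx 476.38$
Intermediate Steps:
$x{\left(K,A \right)} = - 4 K$
$p = 28$ ($p = -2 + 6 \left(\left(2 - -3\right) - 0\right) = -2 + 6 \left(\left(2 + 3\right) + 0\right) = -2 + 6 \left(5 + 0\right) = -2 + 6 \cdot 5 = -2 + 30 = 28$)
$17 \left(p + \frac{1}{B^{4}{\left(-1 \right)} + 44}\right) = 17 \left(28 + \frac{1}{\left(-1\right)^{4} + 44}\right) = 17 \left(28 + \frac{1}{1 + 44}\right) = 17 \left(28 + \frac{1}{45}\right) = 17 \cdot \frac{1261}{45} = \frac{21437}{45}$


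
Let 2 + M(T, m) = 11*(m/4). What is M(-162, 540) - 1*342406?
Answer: -340923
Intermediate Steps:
M(T, m) = -2 + 11*m/4 (M(T, m) = -2 + 11*(m/4) = -2 + 11*m/4)
M(-162, 540) - 1*342406 = (-2 + (11/4)*540) - 1*342406 = (-2 + 1485) - 342406 = 1483 - 342406 = -340923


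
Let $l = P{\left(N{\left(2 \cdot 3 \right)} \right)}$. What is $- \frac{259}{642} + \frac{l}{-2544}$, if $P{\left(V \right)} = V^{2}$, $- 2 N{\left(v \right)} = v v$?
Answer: $- \frac{36121}{68052} \approx -0.53079$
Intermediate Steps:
$N{\left(v \right)} = - \frac{v^{2}}{2}$ ($N{\left(v \right)} = - \frac{v v}{2} = - \frac{v^{2}}{2}$)
$l = 324$ ($l = \left(- \frac{\left(2 \cdot 3\right)^{2}}{2}\right)^{2} = \left(- \frac{6^{2}}{2}\right)^{2} = \left(\left(- \frac{1}{2}\right) 36\right)^{2} = \left(-18\right)^{2} = 324$)
$- \frac{259}{642} + \frac{l}{-2544} = - \frac{259}{642} + \frac{324}{-2544} = \left(-259\right) \frac{1}{642} + 324 \left(- \frac{1}{2544}\right) = - \frac{259}{642} - \frac{27}{212} = - \frac{36121}{68052}$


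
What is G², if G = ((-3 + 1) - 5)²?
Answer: 2401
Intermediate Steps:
G = 49 (G = (-2 - 5)² = (-7)² = 49)
G² = 49² = 2401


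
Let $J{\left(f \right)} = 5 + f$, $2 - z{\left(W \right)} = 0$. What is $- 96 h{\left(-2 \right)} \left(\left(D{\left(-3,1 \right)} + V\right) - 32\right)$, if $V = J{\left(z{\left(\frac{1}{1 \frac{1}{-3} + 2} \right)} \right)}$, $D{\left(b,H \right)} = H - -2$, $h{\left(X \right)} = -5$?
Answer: $-10560$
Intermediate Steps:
$z{\left(W \right)} = 2$ ($z{\left(W \right)} = 2 - 0 = 2 + 0 = 2$)
$D{\left(b,H \right)} = 2 + H$ ($D{\left(b,H \right)} = H + 2 = 2 + H$)
$V = 7$ ($V = 5 + 2 = 7$)
$- 96 h{\left(-2 \right)} \left(\left(D{\left(-3,1 \right)} + V\right) - 32\right) = \left(-96\right) \left(-5\right) \left(\left(\left(2 + 1\right) + 7\right) - 32\right) = 480 \left(\left(3 + 7\right) - 32\right) = 480 \left(10 - 32\right) = 480 \left(-22\right) = -10560$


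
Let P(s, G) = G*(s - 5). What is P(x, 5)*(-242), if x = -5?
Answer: 12100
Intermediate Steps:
P(s, G) = G*(-5 + s)
P(x, 5)*(-242) = (5*(-5 - 5))*(-242) = (5*(-10))*(-242) = -50*(-242) = 12100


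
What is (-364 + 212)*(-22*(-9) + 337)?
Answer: -81320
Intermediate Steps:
(-364 + 212)*(-22*(-9) + 337) = -152*(198 + 337) = -152*535 = -81320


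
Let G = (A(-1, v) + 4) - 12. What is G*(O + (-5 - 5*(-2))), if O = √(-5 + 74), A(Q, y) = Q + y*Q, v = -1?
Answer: -40 - 8*√69 ≈ -106.45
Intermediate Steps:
A(Q, y) = Q + Q*y
O = √69 ≈ 8.3066
G = -8 (G = (-(1 - 1) + 4) - 12 = (-1*0 + 4) - 12 = (0 + 4) - 12 = 4 - 12 = -8)
G*(O + (-5 - 5*(-2))) = -8*(√69 + (-5 - 5*(-2))) = -8*(√69 + (-5 + 10)) = -8*(√69 + 5) = -8*(5 + √69) = -40 - 8*√69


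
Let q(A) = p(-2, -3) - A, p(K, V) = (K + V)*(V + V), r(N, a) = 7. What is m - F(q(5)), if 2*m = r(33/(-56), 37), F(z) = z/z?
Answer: 5/2 ≈ 2.5000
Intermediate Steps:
p(K, V) = 2*V*(K + V) (p(K, V) = (K + V)*(2*V) = 2*V*(K + V))
q(A) = 30 - A (q(A) = 2*(-3)*(-2 - 3) - A = 2*(-3)*(-5) - A = 30 - A)
F(z) = 1
m = 7/2 (m = (½)*7 = 7/2 ≈ 3.5000)
m - F(q(5)) = 7/2 - 1*1 = 7/2 - 1 = 5/2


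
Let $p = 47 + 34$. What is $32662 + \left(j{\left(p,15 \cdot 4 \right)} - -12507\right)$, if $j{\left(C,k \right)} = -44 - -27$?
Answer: $45152$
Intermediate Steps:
$p = 81$
$j{\left(C,k \right)} = -17$ ($j{\left(C,k \right)} = -44 + 27 = -17$)
$32662 + \left(j{\left(p,15 \cdot 4 \right)} - -12507\right) = 32662 - -12490 = 32662 + \left(-17 + 12507\right) = 32662 + 12490 = 45152$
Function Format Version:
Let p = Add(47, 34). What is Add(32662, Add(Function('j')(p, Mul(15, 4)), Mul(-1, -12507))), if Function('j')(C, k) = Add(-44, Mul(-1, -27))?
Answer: 45152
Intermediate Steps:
p = 81
Function('j')(C, k) = -17 (Function('j')(C, k) = Add(-44, 27) = -17)
Add(32662, Add(Function('j')(p, Mul(15, 4)), Mul(-1, -12507))) = Add(32662, Add(-17, Mul(-1, -12507))) = Add(32662, Add(-17, 12507)) = Add(32662, 12490) = 45152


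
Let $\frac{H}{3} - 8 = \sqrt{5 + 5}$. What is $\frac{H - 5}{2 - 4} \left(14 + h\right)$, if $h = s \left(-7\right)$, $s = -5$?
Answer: $- \frac{931}{2} - \frac{147 \sqrt{10}}{2} \approx -697.93$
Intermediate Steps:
$H = 24 + 3 \sqrt{10}$ ($H = 24 + 3 \sqrt{5 + 5} = 24 + 3 \sqrt{10} \approx 33.487$)
$h = 35$ ($h = \left(-5\right) \left(-7\right) = 35$)
$\frac{H - 5}{2 - 4} \left(14 + h\right) = \frac{\left(24 + 3 \sqrt{10}\right) - 5}{2 - 4} \left(14 + 35\right) = \frac{19 + 3 \sqrt{10}}{-2} \cdot 49 = \left(19 + 3 \sqrt{10}\right) \left(- \frac{1}{2}\right) 49 = \left(- \frac{19}{2} - \frac{3 \sqrt{10}}{2}\right) 49 = - \frac{931}{2} - \frac{147 \sqrt{10}}{2}$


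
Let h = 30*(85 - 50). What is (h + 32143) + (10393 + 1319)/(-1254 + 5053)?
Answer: 126111919/3799 ≈ 33196.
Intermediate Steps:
h = 1050 (h = 30*35 = 1050)
(h + 32143) + (10393 + 1319)/(-1254 + 5053) = (1050 + 32143) + (10393 + 1319)/(-1254 + 5053) = 33193 + 11712/3799 = 126111919/3799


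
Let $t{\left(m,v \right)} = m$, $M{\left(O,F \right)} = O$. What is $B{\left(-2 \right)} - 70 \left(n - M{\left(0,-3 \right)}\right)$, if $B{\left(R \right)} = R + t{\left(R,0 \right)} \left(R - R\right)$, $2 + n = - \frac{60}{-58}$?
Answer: $\frac{1902}{29} \approx 65.586$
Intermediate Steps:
$n = - \frac{28}{29}$ ($n = -2 - \frac{60}{-58} = -2 - - \frac{30}{29} = -2 + \frac{30}{29} = - \frac{28}{29} \approx -0.96552$)
$B{\left(R \right)} = R$ ($B{\left(R \right)} = R + R \left(R - R\right) = R + R 0 = R + 0 = R$)
$B{\left(-2 \right)} - 70 \left(n - M{\left(0,-3 \right)}\right) = -2 - 70 \left(- \frac{28}{29} - 0\right) = -2 - 70 \left(- \frac{28}{29} + 0\right) = -2 - - \frac{1960}{29} = -2 + \frac{1960}{29} = \frac{1902}{29}$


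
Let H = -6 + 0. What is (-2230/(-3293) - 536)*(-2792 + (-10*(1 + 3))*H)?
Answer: 4498711536/3293 ≈ 1.3661e+6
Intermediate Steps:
H = -6
(-2230/(-3293) - 536)*(-2792 + (-10*(1 + 3))*H) = (-2230/(-3293) - 536)*(-2792 - 10*(1 + 3)*(-6)) = (-2230*(-1/3293) - 536)*(-2792 - 10*4*(-6)) = (2230/3293 - 536)*(-2792 - 40*(-6)) = -1762818*(-2792 + 240)/3293 = -1762818/3293*(-2552) = 4498711536/3293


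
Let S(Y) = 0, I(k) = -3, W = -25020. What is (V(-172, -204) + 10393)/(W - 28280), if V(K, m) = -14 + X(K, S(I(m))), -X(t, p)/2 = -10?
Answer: -10399/53300 ≈ -0.19510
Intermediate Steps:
X(t, p) = 20 (X(t, p) = -2*(-10) = 20)
V(K, m) = 6 (V(K, m) = -14 + 20 = 6)
(V(-172, -204) + 10393)/(W - 28280) = (6 + 10393)/(-25020 - 28280) = 10399/(-53300) = 10399*(-1/53300) = -10399/53300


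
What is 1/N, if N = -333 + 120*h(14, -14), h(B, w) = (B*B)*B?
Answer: 1/328947 ≈ 3.0400e-6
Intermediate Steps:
h(B, w) = B**3 (h(B, w) = B**2*B = B**3)
N = 328947 (N = -333 + 120*14**3 = -333 + 120*2744 = -333 + 329280 = 328947)
1/N = 1/328947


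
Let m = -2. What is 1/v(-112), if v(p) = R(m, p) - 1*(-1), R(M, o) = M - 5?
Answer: -⅙ ≈ -0.16667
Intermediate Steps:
R(M, o) = -5 + M
v(p) = -6 (v(p) = (-5 - 2) - 1*(-1) = -7 + 1 = -6)
1/v(-112) = 1/(-6) = -⅙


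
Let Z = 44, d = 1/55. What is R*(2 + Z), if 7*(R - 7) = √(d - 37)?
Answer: 322 + 138*I*√12430/385 ≈ 322.0 + 39.963*I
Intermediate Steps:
d = 1/55 ≈ 0.018182
R = 7 + 3*I*√12430/385 (R = 7 + √(1/55 - 37)/7 = 7 + √(-2034/55)/7 = 7 + (3*I*√12430/55)/7 = 7 + 3*I*√12430/385 ≈ 7.0 + 0.86875*I)
R*(2 + Z) = (7 + 3*I*√12430/385)*(2 + 44) = (7 + 3*I*√12430/385)*46 = 322 + 138*I*√12430/385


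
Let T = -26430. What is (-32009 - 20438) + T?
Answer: -78877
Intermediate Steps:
(-32009 - 20438) + T = (-32009 - 20438) - 26430 = -52447 - 26430 = -78877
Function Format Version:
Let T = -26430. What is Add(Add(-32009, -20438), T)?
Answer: -78877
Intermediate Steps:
Add(Add(-32009, -20438), T) = Add(Add(-32009, -20438), -26430) = Add(-52447, -26430) = -78877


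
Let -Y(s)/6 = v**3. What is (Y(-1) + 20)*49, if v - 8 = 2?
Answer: -293020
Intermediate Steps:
v = 10 (v = 8 + 2 = 10)
Y(s) = -6000 (Y(s) = -6*10**3 = -6*1000 = -6000)
(Y(-1) + 20)*49 = (-6000 + 20)*49 = -5980*49 = -293020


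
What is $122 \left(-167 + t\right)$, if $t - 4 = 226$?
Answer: $7686$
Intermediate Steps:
$t = 230$ ($t = 4 + 226 = 230$)
$122 \left(-167 + t\right) = 122 \left(-167 + 230\right) = 122 \cdot 63 = 7686$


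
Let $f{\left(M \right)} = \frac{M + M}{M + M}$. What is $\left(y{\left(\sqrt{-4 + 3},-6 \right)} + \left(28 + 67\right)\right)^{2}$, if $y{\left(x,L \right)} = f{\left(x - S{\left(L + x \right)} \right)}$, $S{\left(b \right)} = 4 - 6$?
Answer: $9216$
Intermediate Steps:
$S{\left(b \right)} = -2$ ($S{\left(b \right)} = 4 - 6 = -2$)
$f{\left(M \right)} = 1$ ($f{\left(M \right)} = \frac{2 M}{2 M} = 2 M \frac{1}{2 M} = 1$)
$y{\left(x,L \right)} = 1$
$\left(y{\left(\sqrt{-4 + 3},-6 \right)} + \left(28 + 67\right)\right)^{2} = \left(1 + \left(28 + 67\right)\right)^{2} = \left(1 + 95\right)^{2} = 96^{2} = 9216$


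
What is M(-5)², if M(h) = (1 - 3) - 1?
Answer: 9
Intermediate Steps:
M(h) = -3 (M(h) = -2 - 1 = -3)
M(-5)² = (-3)² = 9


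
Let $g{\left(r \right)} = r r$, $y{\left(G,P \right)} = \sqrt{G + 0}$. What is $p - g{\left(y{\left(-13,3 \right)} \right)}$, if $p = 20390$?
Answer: $20403$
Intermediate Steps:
$y{\left(G,P \right)} = \sqrt{G}$
$g{\left(r \right)} = r^{2}$
$p - g{\left(y{\left(-13,3 \right)} \right)} = 20390 - \left(\sqrt{-13}\right)^{2} = 20390 - \left(i \sqrt{13}\right)^{2} = 20390 - -13 = 20390 + 13 = 20403$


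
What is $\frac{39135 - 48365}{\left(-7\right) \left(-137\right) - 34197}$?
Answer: $\frac{4615}{16619} \approx 0.27769$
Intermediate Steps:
$\frac{39135 - 48365}{\left(-7\right) \left(-137\right) - 34197} = - \frac{9230}{959 - 34197} = - \frac{9230}{-33238} = \left(-9230\right) \left(- \frac{1}{33238}\right) = \frac{4615}{16619}$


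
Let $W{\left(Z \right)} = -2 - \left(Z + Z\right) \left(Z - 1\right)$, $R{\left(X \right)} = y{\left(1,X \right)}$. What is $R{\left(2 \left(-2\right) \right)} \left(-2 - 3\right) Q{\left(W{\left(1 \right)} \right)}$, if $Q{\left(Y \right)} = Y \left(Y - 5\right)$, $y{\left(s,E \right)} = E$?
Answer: $280$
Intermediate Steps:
$R{\left(X \right)} = X$
$W{\left(Z \right)} = -2 - 2 Z \left(-1 + Z\right)$
$Q{\left(Y \right)} = Y \left(-5 + Y\right)$
$R{\left(2 \left(-2\right) \right)} \left(-2 - 3\right) Q{\left(W{\left(1 \right)} \right)} = 2 \left(-2\right) \left(-2 - 3\right) \left(-2 - 2 \cdot 1^{2} + 2 \cdot 1\right) \left(-5 - 2\right) = - 4 \left(- 5 \left(-2 - 2 + 2\right) \left(-5 - 2\right)\right) = - 4 \left(- 5 \left(- 2 \left(-5 - 2\right)\right)\right) = - 4 \left(- 5 \left(\left(-2\right) \left(-7\right)\right)\right) = - 4 \left(\left(-5\right) 14\right) = \left(-4\right) \left(-70\right) = 280$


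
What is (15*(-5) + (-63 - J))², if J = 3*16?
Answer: 34596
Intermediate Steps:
J = 48
(15*(-5) + (-63 - J))² = (15*(-5) + (-63 - 1*48))² = (-75 + (-63 - 48))² = (-75 - 111)² = (-186)² = 34596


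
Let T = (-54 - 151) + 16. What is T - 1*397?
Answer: -586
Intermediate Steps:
T = -189 (T = -205 + 16 = -189)
T - 1*397 = -189 - 1*397 = -189 - 397 = -586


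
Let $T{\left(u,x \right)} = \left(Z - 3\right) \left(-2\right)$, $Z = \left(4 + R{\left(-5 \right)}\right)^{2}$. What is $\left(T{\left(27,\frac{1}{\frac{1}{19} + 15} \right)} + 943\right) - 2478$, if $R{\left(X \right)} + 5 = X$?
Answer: $-1601$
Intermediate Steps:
$R{\left(X \right)} = -5 + X$
$Z = 36$ ($Z = \left(4 - 10\right)^{2} = \left(-6\right)^{2} = 36$)
$T{\left(u,x \right)} = -66$ ($T{\left(u,x \right)} = \left(36 - 3\right) \left(-2\right) = 33 \left(-2\right) = -66$)
$\left(T{\left(27,\frac{1}{\frac{1}{19} + 15} \right)} + 943\right) - 2478 = \left(-66 + 943\right) - 2478 = 877 - 2478 = -1601$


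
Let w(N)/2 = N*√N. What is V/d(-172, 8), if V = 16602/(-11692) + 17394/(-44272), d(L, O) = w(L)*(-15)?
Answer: 39098933*I*√43/9570945861760 ≈ 2.6788e-5*I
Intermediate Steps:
w(N) = 2*N^(3/2) (w(N) = 2*(N*√N) = 2*N^(3/2))
d(L, O) = -30*L^(3/2) (d(L, O) = (2*L^(3/2))*(-15) = -30*L^(3/2))
V = -117296799/64703528 (V = 16602*(-1/11692) + 17394*(-1/44272) = -8301/5846 - 8697/22136 = -117296799/64703528 ≈ -1.8128)
V/d(-172, 8) = -117296799*(-I*√43/443760)/64703528 = -(-39098933)*I*√43/9570945861760 = 39098933*I*√43/9570945861760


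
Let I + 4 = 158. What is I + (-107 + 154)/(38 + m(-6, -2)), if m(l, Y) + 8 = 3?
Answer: 5129/33 ≈ 155.42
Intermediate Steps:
m(l, Y) = -5 (m(l, Y) = -8 + 3 = -5)
I = 154 (I = -4 + 158 = 154)
I + (-107 + 154)/(38 + m(-6, -2)) = 154 + (-107 + 154)/(38 - 5) = 154 + 47/33 = 5129/33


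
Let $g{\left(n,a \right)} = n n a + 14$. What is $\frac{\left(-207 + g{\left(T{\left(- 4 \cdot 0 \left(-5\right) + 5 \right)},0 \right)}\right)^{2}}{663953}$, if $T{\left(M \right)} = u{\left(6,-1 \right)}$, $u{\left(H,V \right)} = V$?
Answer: $\frac{37249}{663953} \approx 0.056102$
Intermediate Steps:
$T{\left(M \right)} = -1$
$g{\left(n,a \right)} = 14 + a n^{2}$ ($g{\left(n,a \right)} = n^{2} a + 14 = a n^{2} + 14 = 14 + a n^{2}$)
$\frac{\left(-207 + g{\left(T{\left(- 4 \cdot 0 \left(-5\right) + 5 \right)},0 \right)}\right)^{2}}{663953} = \frac{\left(-207 + \left(14 + 0 \left(-1\right)^{2}\right)\right)^{2}}{663953} = \left(-207 + \left(14 + 0 \cdot 1\right)\right)^{2} \cdot \frac{1}{663953} = \left(-207 + \left(14 + 0\right)\right)^{2} \cdot \frac{1}{663953} = \left(-207 + 14\right)^{2} \cdot \frac{1}{663953} = \left(-193\right)^{2} \cdot \frac{1}{663953} = 37249 \cdot \frac{1}{663953} = \frac{37249}{663953}$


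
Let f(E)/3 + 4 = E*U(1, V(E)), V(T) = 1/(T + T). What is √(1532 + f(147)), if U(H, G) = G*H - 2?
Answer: √2558/2 ≈ 25.288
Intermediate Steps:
V(T) = 1/(2*T)
U(H, G) = -2 + G*H
f(E) = -12 + 3*E*(-2 + 1/(2*E)) (f(E) = -12 + 3*(E*(-2 + (1/(2*E))*1)) = -12 + 3*(E*(-2 + 1/(2*E))) = -12 + 3*E*(-2 + 1/(2*E)))
√(1532 + f(147)) = √(1532 + (-21/2 - 6*147)) = √(1532 + (-21/2 - 882)) = √(1532 - 1785/2) = √(1279/2) = √2558/2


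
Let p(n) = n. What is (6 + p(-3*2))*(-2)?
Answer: 0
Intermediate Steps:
(6 + p(-3*2))*(-2) = (6 - 3*2)*(-2) = (6 - 6)*(-2) = 0*(-2) = 0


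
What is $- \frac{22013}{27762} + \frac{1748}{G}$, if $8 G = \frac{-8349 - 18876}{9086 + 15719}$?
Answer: $- \frac{5306055571}{416430} \approx -12742.0$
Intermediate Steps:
$G = - \frac{45}{328}$ ($G = \frac{\left(-8349 - 18876\right) \frac{1}{9086 + 15719}}{8} = \frac{\left(-27225\right) \frac{1}{24805}}{8} = \frac{1}{8} \left(- \frac{45}{41}\right) = - \frac{45}{328} \approx -0.1372$)
$- \frac{22013}{27762} + \frac{1748}{G} = - \frac{22013}{27762} + \frac{1748}{- \frac{45}{328}} = \left(-22013\right) \frac{1}{27762} + 1748 \left(- \frac{328}{45}\right) = - \frac{22013}{27762} - \frac{573344}{45} = - \frac{5306055571}{416430}$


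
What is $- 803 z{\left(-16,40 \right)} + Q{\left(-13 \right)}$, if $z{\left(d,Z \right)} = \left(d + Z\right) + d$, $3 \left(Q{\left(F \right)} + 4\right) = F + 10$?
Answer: $-6429$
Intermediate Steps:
$Q{\left(F \right)} = - \frac{2}{3} + \frac{F}{3}$ ($Q{\left(F \right)} = -4 + \frac{F + 10}{3} = -4 + \frac{10 + F}{3} = -4 + \left(\frac{10}{3} + \frac{F}{3}\right) = - \frac{2}{3} + \frac{F}{3}$)
$z{\left(d,Z \right)} = Z + 2 d$ ($z{\left(d,Z \right)} = \left(Z + d\right) + d = Z + 2 d$)
$- 803 z{\left(-16,40 \right)} + Q{\left(-13 \right)} = - 803 \left(40 + 2 \left(-16\right)\right) + \left(- \frac{2}{3} + \frac{1}{3} \left(-13\right)\right) = - 803 \left(40 - 32\right) - 5 = \left(-803\right) 8 - 5 = -6424 - 5 = -6429$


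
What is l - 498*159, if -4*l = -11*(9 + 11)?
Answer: -79127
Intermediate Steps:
l = 55 (l = -(-11)*(9 + 11)/4 = -(-11)*20/4 = -¼*(-220) = 55)
l - 498*159 = 55 - 498*159 = 55 - 79182 = -79127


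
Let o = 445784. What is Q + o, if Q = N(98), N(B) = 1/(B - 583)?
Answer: 216205239/485 ≈ 4.4578e+5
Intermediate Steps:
N(B) = 1/(-583 + B)
Q = -1/485 (Q = 1/(-583 + 98) = 1/(-485) = -1/485 ≈ -0.0020619)
Q + o = -1/485 + 445784 = 216205239/485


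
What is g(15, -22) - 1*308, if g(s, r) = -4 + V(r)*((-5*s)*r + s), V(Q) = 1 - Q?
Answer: 37983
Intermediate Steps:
g(s, r) = -4 + (1 - r)*(s - 5*r*s) (g(s, r) = -4 + (1 - r)*((-5*s)*r + s) = -4 + (1 - r)*(-5*r*s + s) = -4 + (1 - r)*(s - 5*r*s))
g(15, -22) - 1*308 = (-4 - 1*15*(-1 - 22) + 5*(-22)*15*(-1 - 22)) - 1*308 = (-4 - 1*15*(-23) + 5*(-22)*15*(-23)) - 308 = (-4 + 345 + 37950) - 308 = 38291 - 308 = 37983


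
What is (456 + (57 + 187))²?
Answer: 490000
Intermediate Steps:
(456 + (57 + 187))² = (456 + 244)² = 700² = 490000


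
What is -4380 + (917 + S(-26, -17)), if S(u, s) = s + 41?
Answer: -3439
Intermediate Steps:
S(u, s) = 41 + s
-4380 + (917 + S(-26, -17)) = -4380 + (917 + (41 - 17)) = -4380 + (917 + 24) = -4380 + 941 = -3439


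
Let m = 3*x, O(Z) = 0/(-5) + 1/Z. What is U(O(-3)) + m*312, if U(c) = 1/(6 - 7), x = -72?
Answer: -67393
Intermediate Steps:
O(Z) = 1/Z (O(Z) = 0*(-⅕) + 1/Z = 0 + 1/Z = 1/Z)
U(c) = -1 (U(c) = 1/(-1) = -1)
m = -216 (m = 3*(-72) = -216)
U(O(-3)) + m*312 = -1 - 216*312 = -1 - 67392 = -67393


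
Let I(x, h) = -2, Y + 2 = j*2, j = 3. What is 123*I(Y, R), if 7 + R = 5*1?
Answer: -246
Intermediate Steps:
R = -2 (R = -7 + 5*1 = -7 + 5 = -2)
Y = 4 (Y = -2 + 3*2 = -2 + 6 = 4)
123*I(Y, R) = 123*(-2) = -246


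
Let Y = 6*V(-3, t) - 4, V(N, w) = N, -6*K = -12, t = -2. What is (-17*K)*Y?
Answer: 748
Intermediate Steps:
K = 2 (K = -1/6*(-12) = 2)
Y = -22 (Y = 6*(-3) - 4 = -18 - 4 = -22)
(-17*K)*Y = -17*2*(-22) = -34*(-22) = 748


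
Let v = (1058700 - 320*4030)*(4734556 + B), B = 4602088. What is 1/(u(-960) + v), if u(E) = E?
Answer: -1/2155831100560 ≈ -4.6386e-13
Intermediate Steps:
v = -2155831099600 (v = (1058700 - 320*4030)*(4734556 + 4602088) = (1058700 - 1289600)*9336644 = -230900*9336644 = -2155831099600)
1/(u(-960) + v) = 1/(-960 - 2155831099600) = 1/(-2155831100560) = -1/2155831100560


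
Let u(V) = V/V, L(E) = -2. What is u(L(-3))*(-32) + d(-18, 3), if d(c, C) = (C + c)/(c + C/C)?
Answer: -529/17 ≈ -31.118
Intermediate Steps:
d(c, C) = (C + c)/(1 + c) (d(c, C) = (C + c)/(c + 1) = (C + c)/(1 + c))
u(V) = 1
u(L(-3))*(-32) + d(-18, 3) = 1*(-32) + (3 - 18)/(1 - 18) = -32 - 15/(-17) = -32 - 1/17*(-15) = -32 + 15/17 = -529/17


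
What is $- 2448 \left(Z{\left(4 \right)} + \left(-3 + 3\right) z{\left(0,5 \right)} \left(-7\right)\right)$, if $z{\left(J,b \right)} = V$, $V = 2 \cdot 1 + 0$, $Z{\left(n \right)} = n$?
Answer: $-9792$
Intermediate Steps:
$V = 2$ ($V = 2 + 0 = 2$)
$z{\left(J,b \right)} = 2$
$- 2448 \left(Z{\left(4 \right)} + \left(-3 + 3\right) z{\left(0,5 \right)} \left(-7\right)\right) = - 2448 \left(4 + \left(-3 + 3\right) 2 \left(-7\right)\right) = - 2448 \left(4 + 0 \cdot 2 \left(-7\right)\right) = - 2448 \left(4 + 0 \left(-7\right)\right) = - 2448 \left(4 + 0\right) = \left(-2448\right) 4 = -9792$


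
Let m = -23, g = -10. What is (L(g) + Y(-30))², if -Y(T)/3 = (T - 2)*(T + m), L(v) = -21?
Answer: 26101881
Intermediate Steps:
Y(T) = -3*(-23 + T)*(-2 + T) (Y(T) = -3*(T - 2)*(T - 23) = -3*(-2 + T)*(-23 + T) = -3*(-23 + T)*(-2 + T))
(L(g) + Y(-30))² = (-21 + (-138 - 3*(-30)² + 75*(-30)))² = (-21 + (-138 - 3*900 - 2250))² = (-21 + (-138 - 2700 - 2250))² = (-21 - 5088)² = (-5109)² = 26101881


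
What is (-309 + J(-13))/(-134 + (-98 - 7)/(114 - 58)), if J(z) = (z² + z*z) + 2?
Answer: -248/1087 ≈ -0.22815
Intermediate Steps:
J(z) = 2 + 2*z² (J(z) = (z² + z²) + 2 = 2*z² + 2 = 2 + 2*z²)
(-309 + J(-13))/(-134 + (-98 - 7)/(114 - 58)) = (-309 + (2 + 2*(-13)²))/(-134 + (-98 - 7)/(114 - 58)) = (-309 + (2 + 2*169))/(-134 - 105/56) = (-309 + (2 + 338))/(-134 - 105*1/56) = (-309 + 340)/(-134 - 15/8) = 31/(-1087/8) = 31*(-8/1087) = -248/1087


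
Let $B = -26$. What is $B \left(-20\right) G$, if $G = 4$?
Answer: $2080$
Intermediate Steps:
$B \left(-20\right) G = \left(-26\right) \left(-20\right) 4 = 520 \cdot 4 = 2080$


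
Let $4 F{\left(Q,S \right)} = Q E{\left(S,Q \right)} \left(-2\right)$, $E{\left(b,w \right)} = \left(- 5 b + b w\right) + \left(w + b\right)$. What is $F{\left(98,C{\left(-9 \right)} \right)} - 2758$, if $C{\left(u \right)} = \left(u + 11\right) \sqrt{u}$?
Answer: $-7560 - 27636 i \approx -7560.0 - 27636.0 i$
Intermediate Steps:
$E{\left(b,w \right)} = w - 4 b + b w$ ($E{\left(b,w \right)} = \left(- 5 b + b w\right) + \left(b + w\right) = w - 4 b + b w$)
$C{\left(u \right)} = \sqrt{u} \left(11 + u\right)$ ($C{\left(u \right)} = \left(11 + u\right) \sqrt{u} = \sqrt{u} \left(11 + u\right)$)
$F{\left(Q,S \right)} = - \frac{Q \left(Q - 4 S + Q S\right)}{2}$ ($F{\left(Q,S \right)} = \frac{Q \left(Q - 4 S + S Q\right) \left(-2\right)}{4} = \frac{Q \left(Q - 4 S + Q S\right) \left(-2\right)}{4} = \frac{\left(-2\right) Q \left(Q - 4 S + Q S\right)}{4} = - \frac{Q \left(Q - 4 S + Q S\right)}{2}$)
$F{\left(98,C{\left(-9 \right)} \right)} - 2758 = \frac{1}{2} \cdot 98 \left(\left(-1\right) 98 + 4 \sqrt{-9} \left(11 - 9\right) - 98 \sqrt{-9} \left(11 - 9\right)\right) - 2758 = \frac{1}{2} \cdot 98 \left(-98 + 4 \cdot 3 i 2 - 98 \cdot 3 i 2\right) - 2758 = \frac{1}{2} \cdot 98 \left(-98 + 4 \cdot 6 i - 98 \cdot 6 i\right) - 2758 = \frac{1}{2} \cdot 98 \left(-98 + 24 i - 588 i\right) - 2758 = \frac{1}{2} \cdot 98 \left(-98 - 564 i\right) - 2758 = \left(-4802 - 27636 i\right) - 2758 = -7560 - 27636 i$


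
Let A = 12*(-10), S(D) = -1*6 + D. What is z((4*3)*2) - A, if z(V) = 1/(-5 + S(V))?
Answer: 1561/13 ≈ 120.08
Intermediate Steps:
S(D) = -6 + D
A = -120
z(V) = 1/(-11 + V) (z(V) = 1/(-5 + (-6 + V)) = 1/(-11 + V))
z((4*3)*2) - A = 1/(-11 + (4*3)*2) - 1*(-120) = 1/(-11 + 12*2) + 120 = 1/(-11 + 24) + 120 = 1/13 + 120 = 1561/13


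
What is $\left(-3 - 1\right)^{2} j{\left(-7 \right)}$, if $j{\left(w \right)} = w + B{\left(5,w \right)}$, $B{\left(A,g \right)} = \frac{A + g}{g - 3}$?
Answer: $- \frac{544}{5} \approx -108.8$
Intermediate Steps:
$B{\left(A,g \right)} = \frac{A + g}{-3 + g}$
$j{\left(w \right)} = w + \frac{5 + w}{-3 + w}$
$\left(-3 - 1\right)^{2} j{\left(-7 \right)} = \left(-3 - 1\right)^{2} \frac{5 - 7 - 7 \left(-3 - 7\right)}{-3 - 7} = \left(-3 - 1\right)^{2} \frac{5 - 7 - -70}{-10} = \left(-4\right)^{2} \left(- \frac{5 - 7 + 70}{10}\right) = 16 \left(\left(- \frac{1}{10}\right) 68\right) = 16 \left(- \frac{34}{5}\right) = - \frac{544}{5}$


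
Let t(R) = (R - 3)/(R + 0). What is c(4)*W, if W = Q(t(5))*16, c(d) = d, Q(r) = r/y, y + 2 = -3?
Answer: -128/25 ≈ -5.1200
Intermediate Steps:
y = -5 (y = -2 - 3 = -5)
t(R) = (-3 + R)/R
Q(r) = -r/5 (Q(r) = r/(-5) = r*(-⅕) = -r/5)
W = -32/25 (W = -(-3 + 5)/(5*5)*16 = -2/25*16 = -32/25 ≈ -1.2800)
c(4)*W = 4*(-32/25) = -128/25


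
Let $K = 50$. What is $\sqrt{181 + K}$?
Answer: $\sqrt{231} \approx 15.199$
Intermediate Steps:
$\sqrt{181 + K} = \sqrt{181 + 50} = \sqrt{231}$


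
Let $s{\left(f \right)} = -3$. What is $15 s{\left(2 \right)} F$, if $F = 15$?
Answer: $-675$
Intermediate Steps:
$15 s{\left(2 \right)} F = 15 \left(-3\right) 15 = \left(-45\right) 15 = -675$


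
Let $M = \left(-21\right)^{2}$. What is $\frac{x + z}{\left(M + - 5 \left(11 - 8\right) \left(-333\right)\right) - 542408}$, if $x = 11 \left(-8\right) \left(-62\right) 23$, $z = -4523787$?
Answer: $\frac{4398299}{536972} \approx 8.1909$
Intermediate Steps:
$x = 125488$ ($x = \left(-88\right) \left(-62\right) 23 = 5456 \cdot 23 = 125488$)
$M = 441$
$\frac{x + z}{\left(M + - 5 \left(11 - 8\right) \left(-333\right)\right) - 542408} = \frac{125488 - 4523787}{\left(441 + - 5 \left(11 - 8\right) \left(-333\right)\right) - 542408} = - \frac{4398299}{\left(441 + \left(-5\right) 3 \left(-333\right)\right) - 542408} = - \frac{4398299}{\left(441 - -4995\right) - 542408} = - \frac{4398299}{\left(441 + 4995\right) - 542408} = - \frac{4398299}{5436 - 542408} = - \frac{4398299}{-536972} = \left(-4398299\right) \left(- \frac{1}{536972}\right) = \frac{4398299}{536972}$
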